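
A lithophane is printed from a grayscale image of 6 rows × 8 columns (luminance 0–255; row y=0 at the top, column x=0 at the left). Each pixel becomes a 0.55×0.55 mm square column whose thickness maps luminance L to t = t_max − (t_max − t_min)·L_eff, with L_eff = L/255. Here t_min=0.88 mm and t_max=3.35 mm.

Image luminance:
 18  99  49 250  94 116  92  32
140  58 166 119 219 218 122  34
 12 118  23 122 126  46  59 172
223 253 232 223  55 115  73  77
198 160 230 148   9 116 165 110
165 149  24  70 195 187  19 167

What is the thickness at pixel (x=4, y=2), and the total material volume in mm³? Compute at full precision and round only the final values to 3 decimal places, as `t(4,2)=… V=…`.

t(4,2)=2.130 V=31.451

span = t_max - t_min = 3.35 - 0.88 = 2.470
L(4,2) = 126, L_eff = 126/255 = 0.494118
t(4,2) = 3.35 - 2.470·0.494118 = 2.130
Σt over all 6·8 pixels = 2651251/25500 ≈ 103.9706275
V = pitch²·Σt = 0.55²·2651251/25500 = 31.451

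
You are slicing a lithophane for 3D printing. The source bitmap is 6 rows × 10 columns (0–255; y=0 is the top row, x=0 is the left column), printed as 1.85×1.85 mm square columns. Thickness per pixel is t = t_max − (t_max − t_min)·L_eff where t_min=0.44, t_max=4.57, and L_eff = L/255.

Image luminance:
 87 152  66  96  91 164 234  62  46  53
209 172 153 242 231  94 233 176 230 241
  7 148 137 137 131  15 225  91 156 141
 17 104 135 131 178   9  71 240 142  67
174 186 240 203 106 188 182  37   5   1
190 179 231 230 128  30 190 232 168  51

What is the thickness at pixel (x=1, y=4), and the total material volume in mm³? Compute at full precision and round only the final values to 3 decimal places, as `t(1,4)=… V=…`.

span = t_max - t_min = 4.57 - 0.44 = 4.130
L(1,4) = 186, L_eff = 186/255 = 0.729412
t(1,4) = 4.57 - 4.130·0.729412 = 1.558
Σt over all 6·10 pixels = 238577/1700 ≈ 140.3394118
V = pitch²·Σt = 1.85²·238577/1700 = 480.312

t(1,4)=1.558 V=480.312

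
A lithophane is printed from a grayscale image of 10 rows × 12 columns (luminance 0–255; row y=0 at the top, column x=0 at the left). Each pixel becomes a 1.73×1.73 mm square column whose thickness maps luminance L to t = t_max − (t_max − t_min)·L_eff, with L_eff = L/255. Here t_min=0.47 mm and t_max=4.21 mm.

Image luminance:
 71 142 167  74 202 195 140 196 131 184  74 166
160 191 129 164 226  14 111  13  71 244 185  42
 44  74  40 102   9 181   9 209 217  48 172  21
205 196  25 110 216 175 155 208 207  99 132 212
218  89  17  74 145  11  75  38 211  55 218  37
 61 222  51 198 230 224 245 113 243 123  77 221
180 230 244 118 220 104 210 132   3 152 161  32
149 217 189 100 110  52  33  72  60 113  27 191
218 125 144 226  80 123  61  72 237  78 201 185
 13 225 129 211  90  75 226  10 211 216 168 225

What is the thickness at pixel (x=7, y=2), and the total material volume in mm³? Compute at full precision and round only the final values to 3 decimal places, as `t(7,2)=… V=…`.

t(7,2)=1.145 V=800.812

span = t_max - t_min = 4.21 - 0.47 = 3.740
L(7,2) = 209, L_eff = 209/255 = 0.819608
t(7,2) = 4.21 - 3.740·0.819608 = 1.145
Σt over all 10·12 pixels = 100339/375 ≈ 267.5706667
V = pitch²·Σt = 1.73²·100339/375 = 800.812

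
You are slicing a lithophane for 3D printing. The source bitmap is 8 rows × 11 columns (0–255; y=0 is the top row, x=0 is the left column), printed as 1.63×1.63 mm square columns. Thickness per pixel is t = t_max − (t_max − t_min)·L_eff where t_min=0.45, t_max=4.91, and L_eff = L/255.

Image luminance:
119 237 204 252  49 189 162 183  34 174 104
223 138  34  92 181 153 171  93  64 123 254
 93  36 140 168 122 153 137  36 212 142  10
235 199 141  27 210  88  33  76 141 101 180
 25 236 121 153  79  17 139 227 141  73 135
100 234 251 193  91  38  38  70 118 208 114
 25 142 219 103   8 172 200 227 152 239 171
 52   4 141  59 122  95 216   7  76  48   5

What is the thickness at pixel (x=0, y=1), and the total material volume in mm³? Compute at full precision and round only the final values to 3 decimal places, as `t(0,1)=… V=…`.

span = t_max - t_min = 4.91 - 0.45 = 4.460
L(0,1) = 223, L_eff = 223/255 = 0.874510
t(0,1) = 4.91 - 4.460·0.874510 = 1.010
Σt over all 8·11 pixels = 3012089/12750 ≈ 236.2422745
V = pitch²·Σt = 1.63²·3012089/12750 = 627.672

t(0,1)=1.010 V=627.672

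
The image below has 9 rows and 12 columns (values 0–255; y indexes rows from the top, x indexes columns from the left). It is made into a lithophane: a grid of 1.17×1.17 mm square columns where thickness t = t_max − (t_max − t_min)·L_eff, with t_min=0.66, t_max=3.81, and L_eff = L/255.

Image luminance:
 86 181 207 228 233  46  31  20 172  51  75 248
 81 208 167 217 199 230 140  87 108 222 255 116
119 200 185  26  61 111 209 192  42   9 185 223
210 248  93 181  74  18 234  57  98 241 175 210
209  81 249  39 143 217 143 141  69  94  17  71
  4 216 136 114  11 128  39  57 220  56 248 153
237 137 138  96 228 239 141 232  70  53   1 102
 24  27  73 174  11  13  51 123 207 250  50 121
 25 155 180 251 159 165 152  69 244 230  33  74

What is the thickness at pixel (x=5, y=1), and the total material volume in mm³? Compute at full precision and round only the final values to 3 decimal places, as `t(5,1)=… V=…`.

span = t_max - t_min = 3.81 - 0.66 = 3.150
L(5,1) = 230, L_eff = 230/255 = 0.901961
t(5,1) = 3.81 - 3.150·0.901961 = 0.969
Σt over all 9·12 pixels = 233.61
V = pitch²·Σt = 1.17²·233.61 = 319.789

t(5,1)=0.969 V=319.789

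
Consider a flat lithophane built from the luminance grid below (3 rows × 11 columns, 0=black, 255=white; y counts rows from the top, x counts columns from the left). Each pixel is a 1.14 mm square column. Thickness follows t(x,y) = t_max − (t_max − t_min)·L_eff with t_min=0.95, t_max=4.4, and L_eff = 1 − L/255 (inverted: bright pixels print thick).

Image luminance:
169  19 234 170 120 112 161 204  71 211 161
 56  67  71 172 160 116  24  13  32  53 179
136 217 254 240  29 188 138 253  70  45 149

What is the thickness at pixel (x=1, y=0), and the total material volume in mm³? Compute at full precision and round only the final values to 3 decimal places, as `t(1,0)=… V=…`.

span = t_max - t_min = 4.4 - 0.95 = 3.450
L(1,0) = 19, L_eff = 1 - 19/255 = 0.925490 (inverted)
t(1,0) = 4.4 - 3.450·0.925490 = 1.207
Σt over all 3·11 pixels = 152057/1700 ≈ 89.4452941
V = pitch²·Σt = 1.14²·152057/1700 = 116.243

t(1,0)=1.207 V=116.243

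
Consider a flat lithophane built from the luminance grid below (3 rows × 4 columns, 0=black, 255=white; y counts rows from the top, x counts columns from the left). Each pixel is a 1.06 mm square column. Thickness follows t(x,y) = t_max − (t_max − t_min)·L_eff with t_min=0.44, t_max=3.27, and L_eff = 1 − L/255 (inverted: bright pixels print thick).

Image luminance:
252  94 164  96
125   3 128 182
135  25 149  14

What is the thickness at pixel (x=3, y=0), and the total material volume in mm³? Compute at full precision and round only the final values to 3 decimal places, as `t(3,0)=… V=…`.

span = t_max - t_min = 3.27 - 0.44 = 2.830
L(3,0) = 96, L_eff = 1 - 96/255 = 0.623529 (inverted)
t(3,0) = 3.27 - 2.830·0.623529 = 1.505
Σt over all 3·4 pixels = 521501/25500 ≈ 20.4510196
V = pitch²·Σt = 1.06²·521501/25500 = 22.979

t(3,0)=1.505 V=22.979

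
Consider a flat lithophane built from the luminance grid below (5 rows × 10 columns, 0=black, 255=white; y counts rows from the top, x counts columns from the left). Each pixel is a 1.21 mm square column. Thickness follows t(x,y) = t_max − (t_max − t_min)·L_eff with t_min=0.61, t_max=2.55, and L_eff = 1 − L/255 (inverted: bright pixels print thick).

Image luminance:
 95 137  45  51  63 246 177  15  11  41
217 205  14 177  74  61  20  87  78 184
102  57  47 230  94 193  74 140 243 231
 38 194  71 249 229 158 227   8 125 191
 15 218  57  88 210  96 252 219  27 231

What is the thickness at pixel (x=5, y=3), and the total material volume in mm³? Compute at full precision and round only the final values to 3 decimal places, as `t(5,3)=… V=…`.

span = t_max - t_min = 2.55 - 0.61 = 1.940
L(5,3) = 158, L_eff = 1 - 158/255 = 0.380392 (inverted)
t(5,3) = 2.55 - 1.940·0.380392 = 1.812
Σt over all 5·10 pixels = 333713/4250 ≈ 78.5207059
V = pitch²·Σt = 1.21²·333713/4250 = 114.962

t(5,3)=1.812 V=114.962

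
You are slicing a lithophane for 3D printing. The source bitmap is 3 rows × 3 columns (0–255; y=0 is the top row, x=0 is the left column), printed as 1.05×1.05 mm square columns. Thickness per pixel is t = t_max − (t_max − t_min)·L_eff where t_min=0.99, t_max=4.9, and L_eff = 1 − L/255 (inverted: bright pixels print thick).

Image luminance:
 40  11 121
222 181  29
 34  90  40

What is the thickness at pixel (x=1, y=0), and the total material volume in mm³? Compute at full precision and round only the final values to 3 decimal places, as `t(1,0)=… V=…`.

span = t_max - t_min = 4.9 - 0.99 = 3.910
L(1,0) = 11, L_eff = 1 - 11/255 = 0.956863 (inverted)
t(1,0) = 4.9 - 3.910·0.956863 = 1.159
Σt over all 3·3 pixels = 20.686
V = pitch²·Σt = 1.05²·20.686 = 22.806

t(1,0)=1.159 V=22.806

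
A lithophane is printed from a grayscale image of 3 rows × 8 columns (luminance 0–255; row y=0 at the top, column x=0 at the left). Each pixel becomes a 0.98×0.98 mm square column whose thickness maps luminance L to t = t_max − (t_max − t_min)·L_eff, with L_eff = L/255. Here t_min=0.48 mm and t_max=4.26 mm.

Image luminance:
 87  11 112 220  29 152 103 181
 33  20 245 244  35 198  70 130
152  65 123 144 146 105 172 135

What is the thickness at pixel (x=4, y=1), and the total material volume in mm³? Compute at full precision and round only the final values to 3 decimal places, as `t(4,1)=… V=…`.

t(4,1)=3.741 V=56.735

span = t_max - t_min = 4.26 - 0.48 = 3.780
L(4,1) = 35, L_eff = 35/255 = 0.137255
t(4,1) = 4.26 - 3.780·0.137255 = 3.741
Σt over all 3·8 pixels = 125532/2125 ≈ 59.0738824
V = pitch²·Σt = 0.98²·125532/2125 = 56.735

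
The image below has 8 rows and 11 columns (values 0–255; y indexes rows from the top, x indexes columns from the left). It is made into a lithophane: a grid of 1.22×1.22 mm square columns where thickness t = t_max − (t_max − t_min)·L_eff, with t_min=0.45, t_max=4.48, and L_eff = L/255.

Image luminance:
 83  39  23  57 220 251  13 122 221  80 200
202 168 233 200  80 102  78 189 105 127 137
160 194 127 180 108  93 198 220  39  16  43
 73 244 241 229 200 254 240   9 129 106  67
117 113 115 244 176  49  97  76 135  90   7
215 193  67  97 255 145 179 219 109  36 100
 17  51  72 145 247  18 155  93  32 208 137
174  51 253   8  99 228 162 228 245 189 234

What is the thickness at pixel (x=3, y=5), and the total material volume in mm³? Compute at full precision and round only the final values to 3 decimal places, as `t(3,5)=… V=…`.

t(3,5)=2.947 V=304.987

span = t_max - t_min = 4.48 - 0.45 = 4.030
L(3,5) = 97, L_eff = 97/255 = 0.380392
t(3,5) = 4.48 - 4.030·0.380392 = 2.947
Σt over all 8·11 pixels = 261259/1275 ≈ 204.9090196
V = pitch²·Σt = 1.22²·261259/1275 = 304.987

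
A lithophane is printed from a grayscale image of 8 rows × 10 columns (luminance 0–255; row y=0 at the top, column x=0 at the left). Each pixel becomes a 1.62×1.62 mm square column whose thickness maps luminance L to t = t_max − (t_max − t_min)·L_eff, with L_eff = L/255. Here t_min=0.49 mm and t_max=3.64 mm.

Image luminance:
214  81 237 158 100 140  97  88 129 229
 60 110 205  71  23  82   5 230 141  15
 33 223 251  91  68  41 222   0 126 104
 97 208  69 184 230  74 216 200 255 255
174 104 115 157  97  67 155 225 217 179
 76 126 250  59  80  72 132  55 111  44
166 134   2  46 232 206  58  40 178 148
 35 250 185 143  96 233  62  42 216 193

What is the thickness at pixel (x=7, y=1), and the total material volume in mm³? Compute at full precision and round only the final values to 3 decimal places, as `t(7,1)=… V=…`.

t(7,1)=0.799 V=423.112

span = t_max - t_min = 3.64 - 0.49 = 3.150
L(7,1) = 230, L_eff = 230/255 = 0.901961
t(7,1) = 3.64 - 3.150·0.901961 = 0.799
Σt over all 8·10 pixels = 137039/850 ≈ 161.2223529
V = pitch²·Σt = 1.62²·137039/850 = 423.112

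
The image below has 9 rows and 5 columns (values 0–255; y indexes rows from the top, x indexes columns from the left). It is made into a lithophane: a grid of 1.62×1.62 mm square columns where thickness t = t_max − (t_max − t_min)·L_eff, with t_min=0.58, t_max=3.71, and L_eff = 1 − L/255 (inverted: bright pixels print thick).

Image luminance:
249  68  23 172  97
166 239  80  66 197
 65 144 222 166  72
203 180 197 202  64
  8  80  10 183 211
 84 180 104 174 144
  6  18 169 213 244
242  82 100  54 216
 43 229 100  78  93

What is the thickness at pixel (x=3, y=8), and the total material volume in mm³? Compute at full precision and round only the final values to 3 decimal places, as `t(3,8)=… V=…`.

t(3,8)=1.537 V=259.747

span = t_max - t_min = 3.71 - 0.58 = 3.130
L(3,8) = 78, L_eff = 1 - 78/255 = 0.694118 (inverted)
t(3,8) = 3.71 - 3.130·0.694118 = 1.537
Σt over all 9·5 pixels = 841277/8500 ≈ 98.9737647
V = pitch²·Σt = 1.62²·841277/8500 = 259.747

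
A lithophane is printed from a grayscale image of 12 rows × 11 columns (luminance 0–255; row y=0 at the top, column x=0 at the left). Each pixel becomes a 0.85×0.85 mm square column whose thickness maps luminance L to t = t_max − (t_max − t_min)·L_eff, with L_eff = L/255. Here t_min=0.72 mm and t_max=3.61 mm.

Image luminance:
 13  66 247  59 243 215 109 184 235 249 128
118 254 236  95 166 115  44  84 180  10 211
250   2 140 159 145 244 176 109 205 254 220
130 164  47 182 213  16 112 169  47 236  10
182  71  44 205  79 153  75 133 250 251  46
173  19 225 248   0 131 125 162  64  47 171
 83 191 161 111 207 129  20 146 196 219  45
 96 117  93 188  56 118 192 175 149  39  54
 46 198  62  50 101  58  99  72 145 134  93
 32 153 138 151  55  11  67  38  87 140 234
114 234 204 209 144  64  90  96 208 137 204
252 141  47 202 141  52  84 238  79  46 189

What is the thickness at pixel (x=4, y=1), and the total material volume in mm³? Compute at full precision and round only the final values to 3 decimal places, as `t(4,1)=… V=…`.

span = t_max - t_min = 3.61 - 0.72 = 2.890
L(4,1) = 166, L_eff = 166/255 = 0.650980
t(4,1) = 3.61 - 2.890·0.650980 = 1.729
Σt over all 12·11 pixels = 278.538
V = pitch²·Σt = 0.85²·278.538 = 201.244

t(4,1)=1.729 V=201.244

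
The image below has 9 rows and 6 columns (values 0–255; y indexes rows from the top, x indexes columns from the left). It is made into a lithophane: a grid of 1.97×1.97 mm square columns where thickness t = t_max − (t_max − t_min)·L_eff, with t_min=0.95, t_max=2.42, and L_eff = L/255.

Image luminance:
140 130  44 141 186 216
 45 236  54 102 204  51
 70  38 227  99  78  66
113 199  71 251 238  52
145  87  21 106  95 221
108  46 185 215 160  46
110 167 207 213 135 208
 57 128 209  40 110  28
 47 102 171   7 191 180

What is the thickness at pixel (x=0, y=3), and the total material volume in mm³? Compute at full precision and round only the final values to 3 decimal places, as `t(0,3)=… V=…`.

span = t_max - t_min = 2.42 - 0.95 = 1.470
L(0,3) = 113, L_eff = 113/255 = 0.443137
t(0,3) = 2.42 - 1.470·0.443137 = 1.769
Σt over all 9·6 pixels = 194444/2125 ≈ 91.5030588
V = pitch²·Σt = 1.97²·194444/2125 = 355.114

t(0,3)=1.769 V=355.114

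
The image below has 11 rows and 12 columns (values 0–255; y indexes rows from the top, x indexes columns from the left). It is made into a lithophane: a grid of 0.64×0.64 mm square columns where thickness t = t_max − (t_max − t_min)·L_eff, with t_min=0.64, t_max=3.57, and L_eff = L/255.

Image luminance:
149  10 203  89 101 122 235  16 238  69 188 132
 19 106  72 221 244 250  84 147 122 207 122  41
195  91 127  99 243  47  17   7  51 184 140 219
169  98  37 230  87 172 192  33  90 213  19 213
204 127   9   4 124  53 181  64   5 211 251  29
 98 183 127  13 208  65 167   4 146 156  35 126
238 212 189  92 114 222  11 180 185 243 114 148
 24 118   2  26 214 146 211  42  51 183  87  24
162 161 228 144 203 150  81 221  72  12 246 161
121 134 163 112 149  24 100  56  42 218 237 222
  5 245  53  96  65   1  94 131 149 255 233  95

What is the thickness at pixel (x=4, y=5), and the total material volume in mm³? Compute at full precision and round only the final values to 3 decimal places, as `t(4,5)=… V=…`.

t(4,5)=1.180 V=114.579

span = t_max - t_min = 3.57 - 0.64 = 2.930
L(4,5) = 208, L_eff = 208/255 = 0.815686
t(4,5) = 3.57 - 2.930·0.815686 = 1.180
Σt over all 11·12 pixels = 7133189/25500 ≈ 279.7329020
V = pitch²·Σt = 0.64²·7133189/25500 = 114.579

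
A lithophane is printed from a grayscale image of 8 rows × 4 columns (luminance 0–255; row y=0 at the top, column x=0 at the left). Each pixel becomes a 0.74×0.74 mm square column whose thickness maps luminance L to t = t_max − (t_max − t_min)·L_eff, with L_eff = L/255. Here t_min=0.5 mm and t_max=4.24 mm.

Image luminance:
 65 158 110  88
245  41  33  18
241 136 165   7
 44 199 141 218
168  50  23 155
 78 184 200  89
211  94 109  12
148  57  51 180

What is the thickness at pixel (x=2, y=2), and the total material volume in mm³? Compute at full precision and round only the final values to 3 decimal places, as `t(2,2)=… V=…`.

t(2,2)=1.820 V=44.437

span = t_max - t_min = 4.24 - 0.5 = 3.740
L(2,2) = 165, L_eff = 165/255 = 0.647059
t(2,2) = 4.24 - 3.740·0.647059 = 1.820
Σt over all 8·4 pixels = 30431/375 ≈ 81.1493333
V = pitch²·Σt = 0.74²·30431/375 = 44.437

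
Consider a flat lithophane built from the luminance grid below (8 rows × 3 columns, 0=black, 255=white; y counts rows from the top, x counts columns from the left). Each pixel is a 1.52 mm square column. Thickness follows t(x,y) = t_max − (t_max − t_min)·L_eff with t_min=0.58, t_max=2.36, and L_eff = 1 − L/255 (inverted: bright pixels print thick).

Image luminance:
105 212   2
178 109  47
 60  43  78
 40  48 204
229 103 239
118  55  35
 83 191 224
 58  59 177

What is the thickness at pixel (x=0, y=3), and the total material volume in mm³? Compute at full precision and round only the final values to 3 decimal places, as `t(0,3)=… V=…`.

span = t_max - t_min = 2.36 - 0.58 = 1.780
L(0,3) = 40, L_eff = 1 - 40/255 = 0.843137 (inverted)
t(0,3) = 2.36 - 1.780·0.843137 = 0.859
Σt over all 8·3 pixels = 139171/4250 ≈ 32.7461176
V = pitch²·Σt = 1.52²·139171/4250 = 75.657

t(0,3)=0.859 V=75.657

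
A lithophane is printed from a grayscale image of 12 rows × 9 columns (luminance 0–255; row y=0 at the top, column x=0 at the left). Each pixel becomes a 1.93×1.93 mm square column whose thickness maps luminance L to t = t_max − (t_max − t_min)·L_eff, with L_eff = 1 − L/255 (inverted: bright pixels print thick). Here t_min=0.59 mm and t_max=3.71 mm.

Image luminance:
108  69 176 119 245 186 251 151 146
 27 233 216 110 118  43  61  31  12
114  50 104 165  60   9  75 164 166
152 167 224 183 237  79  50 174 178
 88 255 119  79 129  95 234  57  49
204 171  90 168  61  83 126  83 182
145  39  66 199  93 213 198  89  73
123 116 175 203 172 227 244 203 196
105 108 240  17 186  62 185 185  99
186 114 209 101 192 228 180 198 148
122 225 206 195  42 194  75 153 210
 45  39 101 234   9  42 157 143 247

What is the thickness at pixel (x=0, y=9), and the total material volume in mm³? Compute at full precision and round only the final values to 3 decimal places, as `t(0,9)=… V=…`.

t(0,9)=2.866 V=915.601

span = t_max - t_min = 3.71 - 0.59 = 3.120
L(0,9) = 186, L_eff = 1 - 186/255 = 0.270588 (inverted)
t(0,9) = 3.71 - 3.120·0.270588 = 2.866
Σt over all 12·9 pixels = 522337/2125 ≈ 245.8056471
V = pitch²·Σt = 1.93²·522337/2125 = 915.601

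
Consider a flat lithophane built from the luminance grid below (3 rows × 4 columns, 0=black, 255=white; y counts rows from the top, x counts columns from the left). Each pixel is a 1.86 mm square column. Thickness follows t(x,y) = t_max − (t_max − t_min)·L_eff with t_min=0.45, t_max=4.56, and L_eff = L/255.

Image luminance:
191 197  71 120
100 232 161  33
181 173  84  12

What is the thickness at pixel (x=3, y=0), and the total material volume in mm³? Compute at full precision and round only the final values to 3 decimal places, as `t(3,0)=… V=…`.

span = t_max - t_min = 4.56 - 0.45 = 4.110
L(3,0) = 120, L_eff = 120/255 = 0.470588
t(3,0) = 4.56 - 4.110·0.470588 = 2.626
Σt over all 3·4 pixels = 50417/1700 ≈ 29.6570588
V = pitch²·Σt = 1.86²·50417/1700 = 102.602

t(3,0)=2.626 V=102.602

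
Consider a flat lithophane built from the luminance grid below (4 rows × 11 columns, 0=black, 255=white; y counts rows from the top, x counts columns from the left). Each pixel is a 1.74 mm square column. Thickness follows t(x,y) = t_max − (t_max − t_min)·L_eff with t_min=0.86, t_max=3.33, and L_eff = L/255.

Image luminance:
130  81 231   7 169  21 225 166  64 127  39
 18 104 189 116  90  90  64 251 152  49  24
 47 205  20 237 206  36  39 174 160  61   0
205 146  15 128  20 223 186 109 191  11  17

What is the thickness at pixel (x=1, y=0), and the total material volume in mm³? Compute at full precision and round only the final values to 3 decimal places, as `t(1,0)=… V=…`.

span = t_max - t_min = 3.33 - 0.86 = 2.470
L(1,0) = 81, L_eff = 81/255 = 0.317647
t(1,0) = 3.33 - 2.470·0.317647 = 2.545
Σt over all 4·11 pixels = 2540039/25500 ≈ 99.6093725
V = pitch²·Σt = 1.74²·2540039/25500 = 301.577

t(1,0)=2.545 V=301.577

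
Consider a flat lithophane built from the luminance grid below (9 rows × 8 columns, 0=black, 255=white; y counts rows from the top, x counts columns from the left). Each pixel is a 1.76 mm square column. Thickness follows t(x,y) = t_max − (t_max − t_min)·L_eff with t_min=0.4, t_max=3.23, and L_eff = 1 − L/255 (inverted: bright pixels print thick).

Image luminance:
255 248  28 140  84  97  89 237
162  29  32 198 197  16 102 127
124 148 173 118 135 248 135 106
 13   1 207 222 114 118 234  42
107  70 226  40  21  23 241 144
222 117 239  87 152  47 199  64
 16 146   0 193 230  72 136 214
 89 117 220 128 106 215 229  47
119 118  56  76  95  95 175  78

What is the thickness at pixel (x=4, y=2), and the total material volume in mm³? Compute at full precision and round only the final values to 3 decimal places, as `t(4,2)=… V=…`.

span = t_max - t_min = 3.23 - 0.4 = 2.830
L(4,2) = 135, L_eff = 1 - 135/255 = 0.470588 (inverted)
t(4,2) = 3.23 - 2.830·0.470588 = 1.898
Σt over all 9·8 pixels = 830821/6375 ≈ 130.3248627
V = pitch²·Σt = 1.76²·830821/6375 = 403.694

t(4,2)=1.898 V=403.694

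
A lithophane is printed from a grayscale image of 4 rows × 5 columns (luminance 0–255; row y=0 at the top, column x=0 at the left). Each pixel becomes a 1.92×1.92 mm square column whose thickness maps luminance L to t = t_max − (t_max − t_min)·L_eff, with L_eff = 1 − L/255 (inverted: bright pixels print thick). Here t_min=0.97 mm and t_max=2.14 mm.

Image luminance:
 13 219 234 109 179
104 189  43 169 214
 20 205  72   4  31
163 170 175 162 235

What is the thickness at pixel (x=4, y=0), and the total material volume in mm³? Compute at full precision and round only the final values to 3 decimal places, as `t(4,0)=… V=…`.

t(4,0)=1.791 V=117.353

span = t_max - t_min = 2.14 - 0.97 = 1.170
L(4,0) = 179, L_eff = 1 - 179/255 = 0.298039 (inverted)
t(4,0) = 2.14 - 1.170·0.298039 = 1.791
Σt over all 4·5 pixels = 27059/850 ≈ 31.8341176
V = pitch²·Σt = 1.92²·27059/850 = 117.353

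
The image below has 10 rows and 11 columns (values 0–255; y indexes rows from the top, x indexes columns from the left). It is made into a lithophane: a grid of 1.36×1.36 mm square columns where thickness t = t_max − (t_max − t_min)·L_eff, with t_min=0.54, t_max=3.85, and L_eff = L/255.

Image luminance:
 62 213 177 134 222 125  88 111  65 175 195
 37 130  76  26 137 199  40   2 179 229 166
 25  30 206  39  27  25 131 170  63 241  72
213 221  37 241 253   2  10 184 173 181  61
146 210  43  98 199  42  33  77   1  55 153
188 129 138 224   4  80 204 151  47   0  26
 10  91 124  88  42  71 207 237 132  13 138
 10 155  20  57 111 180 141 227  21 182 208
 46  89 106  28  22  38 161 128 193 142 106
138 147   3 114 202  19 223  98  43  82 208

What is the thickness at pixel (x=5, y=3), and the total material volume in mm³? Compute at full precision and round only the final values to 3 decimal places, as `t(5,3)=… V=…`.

span = t_max - t_min = 3.85 - 0.54 = 3.310
L(5,3) = 2, L_eff = 2/255 = 0.007843
t(5,3) = 3.85 - 3.310·0.007843 = 3.824
Σt over all 10·11 pixels = 1670237/6375 ≈ 261.9979608
V = pitch²·Σt = 1.36²·1670237/6375 = 484.591

t(5,3)=3.824 V=484.591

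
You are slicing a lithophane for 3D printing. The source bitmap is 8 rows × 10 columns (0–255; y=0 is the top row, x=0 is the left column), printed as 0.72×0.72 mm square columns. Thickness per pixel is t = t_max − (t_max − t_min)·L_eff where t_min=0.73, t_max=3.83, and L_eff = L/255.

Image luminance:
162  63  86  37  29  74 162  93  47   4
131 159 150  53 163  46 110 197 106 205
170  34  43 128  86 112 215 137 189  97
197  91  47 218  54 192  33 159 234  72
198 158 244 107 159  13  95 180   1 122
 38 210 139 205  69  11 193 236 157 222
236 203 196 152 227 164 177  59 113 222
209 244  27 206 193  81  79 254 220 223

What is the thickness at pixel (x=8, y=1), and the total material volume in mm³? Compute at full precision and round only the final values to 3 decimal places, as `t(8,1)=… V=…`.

span = t_max - t_min = 3.83 - 0.73 = 3.100
L(8,1) = 106, L_eff = 106/255 = 0.415686
t(8,1) = 3.83 - 3.100·0.415686 = 2.541
Σt over all 8·10 pixels = 148561/850 ≈ 174.7776471
V = pitch²·Σt = 0.72²·148561/850 = 90.605

t(8,1)=2.541 V=90.605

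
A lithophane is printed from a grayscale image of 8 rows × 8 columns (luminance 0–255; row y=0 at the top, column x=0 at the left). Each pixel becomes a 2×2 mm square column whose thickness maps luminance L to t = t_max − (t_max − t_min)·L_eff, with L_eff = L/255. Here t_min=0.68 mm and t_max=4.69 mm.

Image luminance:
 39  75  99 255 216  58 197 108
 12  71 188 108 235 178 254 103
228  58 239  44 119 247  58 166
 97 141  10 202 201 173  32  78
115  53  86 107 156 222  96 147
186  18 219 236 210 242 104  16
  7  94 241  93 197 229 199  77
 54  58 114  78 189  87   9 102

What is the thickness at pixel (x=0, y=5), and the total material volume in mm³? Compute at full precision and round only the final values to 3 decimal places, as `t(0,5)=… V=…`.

span = t_max - t_min = 4.69 - 0.68 = 4.010
L(0,5) = 186, L_eff = 186/255 = 0.729412
t(0,5) = 4.69 - 4.010·0.729412 = 1.765
Σt over all 8·8 pixels = 1015/6 ≈ 169.1666667
V = pitch²·Σt = 2²·1015/6 = 676.667

t(0,5)=1.765 V=676.667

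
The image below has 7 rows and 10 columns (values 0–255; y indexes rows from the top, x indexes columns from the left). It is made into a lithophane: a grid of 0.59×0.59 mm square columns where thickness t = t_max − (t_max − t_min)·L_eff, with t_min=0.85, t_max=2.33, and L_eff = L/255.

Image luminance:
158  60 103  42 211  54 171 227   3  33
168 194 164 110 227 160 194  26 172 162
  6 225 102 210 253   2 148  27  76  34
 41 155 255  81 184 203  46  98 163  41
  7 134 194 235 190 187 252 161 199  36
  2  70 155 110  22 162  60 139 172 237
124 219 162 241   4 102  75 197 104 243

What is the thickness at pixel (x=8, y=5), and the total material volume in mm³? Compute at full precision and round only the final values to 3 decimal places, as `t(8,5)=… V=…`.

t(8,5)=1.332 V=38.220

span = t_max - t_min = 2.33 - 0.85 = 1.480
L(8,5) = 172, L_eff = 172/255 = 0.674510
t(8,5) = 2.33 - 1.480·0.674510 = 1.332
Σt over all 7·10 pixels = 1399909/12750 ≈ 109.7967843
V = pitch²·Σt = 0.59²·1399909/12750 = 38.220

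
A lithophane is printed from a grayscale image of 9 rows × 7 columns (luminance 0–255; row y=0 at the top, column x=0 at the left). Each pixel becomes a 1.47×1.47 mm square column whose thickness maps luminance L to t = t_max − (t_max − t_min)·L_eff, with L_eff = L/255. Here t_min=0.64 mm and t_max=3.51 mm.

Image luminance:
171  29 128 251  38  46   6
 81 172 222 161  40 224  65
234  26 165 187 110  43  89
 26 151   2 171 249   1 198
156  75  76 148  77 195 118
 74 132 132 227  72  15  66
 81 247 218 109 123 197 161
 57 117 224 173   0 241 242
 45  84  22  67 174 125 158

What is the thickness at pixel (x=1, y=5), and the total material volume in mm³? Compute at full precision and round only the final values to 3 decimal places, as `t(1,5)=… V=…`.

t(1,5)=2.024 V=290.230

span = t_max - t_min = 3.51 - 0.64 = 2.870
L(1,5) = 132, L_eff = 132/255 = 0.517647
t(1,5) = 3.51 - 2.870·0.517647 = 2.024
Σt over all 9·7 pixels = 3424897/25500 ≈ 134.3096863
V = pitch²·Σt = 1.47²·3424897/25500 = 290.230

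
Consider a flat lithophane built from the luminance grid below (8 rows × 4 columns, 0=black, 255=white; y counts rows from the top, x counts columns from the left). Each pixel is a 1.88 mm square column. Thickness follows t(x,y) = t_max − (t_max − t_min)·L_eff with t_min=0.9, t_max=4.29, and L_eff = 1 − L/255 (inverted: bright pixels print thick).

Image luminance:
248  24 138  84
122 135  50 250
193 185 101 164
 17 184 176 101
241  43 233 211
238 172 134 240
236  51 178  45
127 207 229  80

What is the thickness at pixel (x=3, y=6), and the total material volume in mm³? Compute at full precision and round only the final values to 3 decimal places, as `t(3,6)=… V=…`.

t(3,6)=1.498 V=329.066

span = t_max - t_min = 4.29 - 0.9 = 3.390
L(3,6) = 45, L_eff = 1 - 45/255 = 0.823529 (inverted)
t(3,6) = 4.29 - 3.390·0.823529 = 1.498
Σt over all 8·4 pixels = 791381/8500 ≈ 93.1036471
V = pitch²·Σt = 1.88²·791381/8500 = 329.066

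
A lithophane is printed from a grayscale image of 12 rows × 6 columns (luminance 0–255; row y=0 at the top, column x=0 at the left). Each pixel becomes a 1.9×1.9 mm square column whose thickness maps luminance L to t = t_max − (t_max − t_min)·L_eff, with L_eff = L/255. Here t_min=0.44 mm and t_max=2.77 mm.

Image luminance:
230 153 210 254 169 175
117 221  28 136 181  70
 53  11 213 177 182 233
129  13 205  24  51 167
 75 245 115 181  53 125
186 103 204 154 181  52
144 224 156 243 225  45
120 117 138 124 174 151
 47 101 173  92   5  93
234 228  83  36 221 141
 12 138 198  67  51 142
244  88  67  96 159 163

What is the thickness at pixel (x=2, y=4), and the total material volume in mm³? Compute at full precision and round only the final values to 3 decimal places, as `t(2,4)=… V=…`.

span = t_max - t_min = 2.77 - 0.44 = 2.330
L(2,4) = 115, L_eff = 115/255 = 0.450980
t(2,4) = 2.77 - 2.330·0.450980 = 1.719
Σt over all 12·6 pixels = 233216/2125 ≈ 109.7487059
V = pitch²·Σt = 1.9²·233216/2125 = 396.193

t(2,4)=1.719 V=396.193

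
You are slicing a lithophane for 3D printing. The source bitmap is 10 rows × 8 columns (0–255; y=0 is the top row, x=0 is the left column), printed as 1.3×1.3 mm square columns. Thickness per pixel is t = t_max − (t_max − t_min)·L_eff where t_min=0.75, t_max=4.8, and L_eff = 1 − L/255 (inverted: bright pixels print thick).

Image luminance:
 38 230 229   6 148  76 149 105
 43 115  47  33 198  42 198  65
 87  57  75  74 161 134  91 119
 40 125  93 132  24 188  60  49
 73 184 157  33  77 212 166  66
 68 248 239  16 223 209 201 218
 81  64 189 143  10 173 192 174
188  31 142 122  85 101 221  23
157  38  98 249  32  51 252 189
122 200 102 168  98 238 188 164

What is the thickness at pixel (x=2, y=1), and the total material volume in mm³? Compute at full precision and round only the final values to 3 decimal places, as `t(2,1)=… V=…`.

t(2,1)=1.496 V=367.289

span = t_max - t_min = 4.8 - 0.75 = 4.050
L(2,1) = 47, L_eff = 1 - 47/255 = 0.815686 (inverted)
t(2,1) = 4.8 - 4.050·0.815686 = 1.496
Σt over all 10·8 pixels = 184731/850 ≈ 217.3305882
V = pitch²·Σt = 1.3²·184731/850 = 367.289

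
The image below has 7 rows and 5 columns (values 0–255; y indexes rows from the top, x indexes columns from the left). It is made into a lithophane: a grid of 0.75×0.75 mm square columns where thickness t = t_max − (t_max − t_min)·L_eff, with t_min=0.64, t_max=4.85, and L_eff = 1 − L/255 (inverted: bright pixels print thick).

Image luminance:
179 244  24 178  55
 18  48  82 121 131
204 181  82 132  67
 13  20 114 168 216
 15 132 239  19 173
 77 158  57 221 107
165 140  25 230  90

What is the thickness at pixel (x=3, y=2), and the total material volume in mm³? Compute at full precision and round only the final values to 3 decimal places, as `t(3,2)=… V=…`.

span = t_max - t_min = 4.85 - 0.64 = 4.210
L(3,2) = 132, L_eff = 1 - 132/255 = 0.482353 (inverted)
t(3,2) = 4.85 - 4.210·0.482353 = 2.819
Σt over all 7·5 pixels = 30771/340 ≈ 90.5029412
V = pitch²·Σt = 0.75²·30771/340 = 50.908

t(3,2)=2.819 V=50.908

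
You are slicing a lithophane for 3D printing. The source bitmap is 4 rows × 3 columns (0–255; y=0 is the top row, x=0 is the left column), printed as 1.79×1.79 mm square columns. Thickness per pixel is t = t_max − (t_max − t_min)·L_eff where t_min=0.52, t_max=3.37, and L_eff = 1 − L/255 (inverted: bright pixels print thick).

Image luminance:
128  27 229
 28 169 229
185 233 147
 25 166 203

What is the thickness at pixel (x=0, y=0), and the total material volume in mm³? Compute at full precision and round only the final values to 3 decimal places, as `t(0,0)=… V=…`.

span = t_max - t_min = 3.37 - 0.52 = 2.850
L(0,0) = 128, L_eff = 1 - 128/255 = 0.498039 (inverted)
t(0,0) = 3.37 - 2.850·0.498039 = 1.951
Σt over all 4·3 pixels = 44219/1700 ≈ 26.0111765
V = pitch²·Σt = 1.79²·44219/1700 = 83.342

t(0,0)=1.951 V=83.342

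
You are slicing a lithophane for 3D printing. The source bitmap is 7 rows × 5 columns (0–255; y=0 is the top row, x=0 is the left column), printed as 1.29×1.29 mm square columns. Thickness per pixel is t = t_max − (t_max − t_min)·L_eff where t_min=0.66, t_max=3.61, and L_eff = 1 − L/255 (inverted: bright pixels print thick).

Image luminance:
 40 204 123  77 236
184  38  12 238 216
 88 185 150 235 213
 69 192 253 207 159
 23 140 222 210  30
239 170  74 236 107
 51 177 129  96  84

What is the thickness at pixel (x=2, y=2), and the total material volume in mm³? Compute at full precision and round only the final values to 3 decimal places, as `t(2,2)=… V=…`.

t(2,2)=2.395 V=136.757

span = t_max - t_min = 3.61 - 0.66 = 2.950
L(2,2) = 150, L_eff = 1 - 150/255 = 0.411765 (inverted)
t(2,2) = 3.61 - 2.950·0.411765 = 2.395
Σt over all 7·5 pixels = 419123/5100 ≈ 82.1809804
V = pitch²·Σt = 1.29²·419123/5100 = 136.757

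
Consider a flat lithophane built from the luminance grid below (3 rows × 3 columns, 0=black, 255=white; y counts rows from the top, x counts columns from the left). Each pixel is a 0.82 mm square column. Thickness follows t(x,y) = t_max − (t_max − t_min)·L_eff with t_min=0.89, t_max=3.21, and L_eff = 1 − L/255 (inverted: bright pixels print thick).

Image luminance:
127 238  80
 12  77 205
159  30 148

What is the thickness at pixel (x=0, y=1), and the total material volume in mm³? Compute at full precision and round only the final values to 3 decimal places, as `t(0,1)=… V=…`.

span = t_max - t_min = 3.21 - 0.89 = 2.320
L(0,1) = 12, L_eff = 1 - 12/255 = 0.952941 (inverted)
t(0,1) = 3.21 - 2.320·0.952941 = 0.999
Σt over all 3·3 pixels = 453887/25500 ≈ 17.7994902
V = pitch²·Σt = 0.82²·453887/25500 = 11.968

t(0,1)=0.999 V=11.968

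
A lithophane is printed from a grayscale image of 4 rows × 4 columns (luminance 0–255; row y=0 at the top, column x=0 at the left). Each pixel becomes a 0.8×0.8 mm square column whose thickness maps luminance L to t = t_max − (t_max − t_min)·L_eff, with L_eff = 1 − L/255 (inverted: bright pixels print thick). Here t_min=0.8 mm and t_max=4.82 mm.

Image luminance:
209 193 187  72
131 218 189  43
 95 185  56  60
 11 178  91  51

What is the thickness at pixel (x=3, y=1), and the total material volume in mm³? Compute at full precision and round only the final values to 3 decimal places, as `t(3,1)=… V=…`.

t(3,1)=1.478 V=28.058

span = t_max - t_min = 4.82 - 0.8 = 4.020
L(3,1) = 43, L_eff = 1 - 43/255 = 0.831373 (inverted)
t(3,1) = 4.82 - 4.020·0.831373 = 1.478
Σt over all 4·4 pixels = 186323/4250 ≈ 43.8407059
V = pitch²·Σt = 0.8²·186323/4250 = 28.058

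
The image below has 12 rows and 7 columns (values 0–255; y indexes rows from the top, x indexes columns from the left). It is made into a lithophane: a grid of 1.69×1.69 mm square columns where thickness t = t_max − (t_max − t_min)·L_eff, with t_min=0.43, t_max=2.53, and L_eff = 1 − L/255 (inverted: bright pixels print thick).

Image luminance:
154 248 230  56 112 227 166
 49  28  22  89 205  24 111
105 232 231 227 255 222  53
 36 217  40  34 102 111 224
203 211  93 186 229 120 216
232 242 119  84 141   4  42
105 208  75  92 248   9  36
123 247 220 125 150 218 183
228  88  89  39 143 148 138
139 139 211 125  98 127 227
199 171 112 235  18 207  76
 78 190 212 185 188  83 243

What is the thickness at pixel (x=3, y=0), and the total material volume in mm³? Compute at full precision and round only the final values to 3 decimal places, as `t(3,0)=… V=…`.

span = t_max - t_min = 2.53 - 0.43 = 2.100
L(3,0) = 56, L_eff = 1 - 56/255 = 0.780392 (inverted)
t(3,0) = 2.53 - 2.100·0.780392 = 0.891
Σt over all 12·7 pixels = 115451/850 ≈ 135.8247059
V = pitch²·Σt = 1.69²·115451/850 = 387.929

t(3,0)=0.891 V=387.929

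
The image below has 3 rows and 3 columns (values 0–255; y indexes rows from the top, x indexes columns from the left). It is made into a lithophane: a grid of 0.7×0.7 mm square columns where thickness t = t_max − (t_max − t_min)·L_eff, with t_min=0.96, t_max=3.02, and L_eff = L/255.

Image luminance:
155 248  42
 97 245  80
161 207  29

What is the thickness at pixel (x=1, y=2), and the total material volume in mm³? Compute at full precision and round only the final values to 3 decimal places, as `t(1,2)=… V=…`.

span = t_max - t_min = 3.02 - 0.96 = 2.060
L(1,2) = 207, L_eff = 207/255 = 0.811765
t(1,2) = 3.02 - 2.060·0.811765 = 1.348
Σt over all 3·3 pixels = 216353/12750 ≈ 16.9688627
V = pitch²·Σt = 0.7²·216353/12750 = 8.315

t(1,2)=1.348 V=8.315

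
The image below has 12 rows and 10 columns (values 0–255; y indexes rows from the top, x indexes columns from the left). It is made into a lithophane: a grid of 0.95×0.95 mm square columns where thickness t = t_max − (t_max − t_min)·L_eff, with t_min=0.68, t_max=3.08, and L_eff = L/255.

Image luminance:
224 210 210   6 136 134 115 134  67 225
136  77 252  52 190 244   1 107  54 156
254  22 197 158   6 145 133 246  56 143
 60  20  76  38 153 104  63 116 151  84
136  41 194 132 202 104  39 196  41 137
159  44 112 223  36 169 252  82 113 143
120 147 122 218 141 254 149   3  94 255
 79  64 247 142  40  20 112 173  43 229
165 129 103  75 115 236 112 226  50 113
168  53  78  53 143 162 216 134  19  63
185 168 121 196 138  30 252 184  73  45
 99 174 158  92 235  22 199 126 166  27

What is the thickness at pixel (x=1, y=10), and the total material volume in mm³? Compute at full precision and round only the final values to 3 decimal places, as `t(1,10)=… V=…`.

span = t_max - t_min = 3.08 - 0.68 = 2.400
L(1,10) = 168, L_eff = 168/255 = 0.658824
t(1,10) = 3.08 - 2.400·0.658824 = 1.499
Σt over all 12·10 pixels = 19204/85 ≈ 225.9294118
V = pitch²·Σt = 0.95²·19204/85 = 203.901

t(1,10)=1.499 V=203.901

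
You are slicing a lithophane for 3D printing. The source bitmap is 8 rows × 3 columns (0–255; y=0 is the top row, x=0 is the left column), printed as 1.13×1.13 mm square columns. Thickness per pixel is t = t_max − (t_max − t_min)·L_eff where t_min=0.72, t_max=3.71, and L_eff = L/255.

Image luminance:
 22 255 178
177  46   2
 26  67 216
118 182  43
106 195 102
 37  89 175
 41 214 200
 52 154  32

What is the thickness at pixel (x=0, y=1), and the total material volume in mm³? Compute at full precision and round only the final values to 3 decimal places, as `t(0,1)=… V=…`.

span = t_max - t_min = 3.71 - 0.72 = 2.990
L(0,1) = 177, L_eff = 177/255 = 0.694118
t(0,1) = 3.71 - 2.990·0.694118 = 1.635
Σt over all 8·3 pixels = 1454549/25500 ≈ 57.0411373
V = pitch²·Σt = 1.13²·1454549/25500 = 72.836

t(0,1)=1.635 V=72.836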